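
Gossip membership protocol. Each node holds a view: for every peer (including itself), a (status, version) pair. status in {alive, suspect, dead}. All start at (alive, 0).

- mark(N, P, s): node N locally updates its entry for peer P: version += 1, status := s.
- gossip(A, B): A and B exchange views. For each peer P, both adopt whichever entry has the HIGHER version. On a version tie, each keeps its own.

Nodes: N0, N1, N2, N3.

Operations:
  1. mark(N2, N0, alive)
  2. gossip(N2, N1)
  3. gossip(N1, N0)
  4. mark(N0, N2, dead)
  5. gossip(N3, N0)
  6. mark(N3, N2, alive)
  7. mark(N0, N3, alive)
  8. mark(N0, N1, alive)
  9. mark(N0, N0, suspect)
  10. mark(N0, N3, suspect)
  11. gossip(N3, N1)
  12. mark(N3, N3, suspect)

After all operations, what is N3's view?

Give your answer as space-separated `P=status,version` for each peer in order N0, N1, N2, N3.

Op 1: N2 marks N0=alive -> (alive,v1)
Op 2: gossip N2<->N1 -> N2.N0=(alive,v1) N2.N1=(alive,v0) N2.N2=(alive,v0) N2.N3=(alive,v0) | N1.N0=(alive,v1) N1.N1=(alive,v0) N1.N2=(alive,v0) N1.N3=(alive,v0)
Op 3: gossip N1<->N0 -> N1.N0=(alive,v1) N1.N1=(alive,v0) N1.N2=(alive,v0) N1.N3=(alive,v0) | N0.N0=(alive,v1) N0.N1=(alive,v0) N0.N2=(alive,v0) N0.N3=(alive,v0)
Op 4: N0 marks N2=dead -> (dead,v1)
Op 5: gossip N3<->N0 -> N3.N0=(alive,v1) N3.N1=(alive,v0) N3.N2=(dead,v1) N3.N3=(alive,v0) | N0.N0=(alive,v1) N0.N1=(alive,v0) N0.N2=(dead,v1) N0.N3=(alive,v0)
Op 6: N3 marks N2=alive -> (alive,v2)
Op 7: N0 marks N3=alive -> (alive,v1)
Op 8: N0 marks N1=alive -> (alive,v1)
Op 9: N0 marks N0=suspect -> (suspect,v2)
Op 10: N0 marks N3=suspect -> (suspect,v2)
Op 11: gossip N3<->N1 -> N3.N0=(alive,v1) N3.N1=(alive,v0) N3.N2=(alive,v2) N3.N3=(alive,v0) | N1.N0=(alive,v1) N1.N1=(alive,v0) N1.N2=(alive,v2) N1.N3=(alive,v0)
Op 12: N3 marks N3=suspect -> (suspect,v1)

Answer: N0=alive,1 N1=alive,0 N2=alive,2 N3=suspect,1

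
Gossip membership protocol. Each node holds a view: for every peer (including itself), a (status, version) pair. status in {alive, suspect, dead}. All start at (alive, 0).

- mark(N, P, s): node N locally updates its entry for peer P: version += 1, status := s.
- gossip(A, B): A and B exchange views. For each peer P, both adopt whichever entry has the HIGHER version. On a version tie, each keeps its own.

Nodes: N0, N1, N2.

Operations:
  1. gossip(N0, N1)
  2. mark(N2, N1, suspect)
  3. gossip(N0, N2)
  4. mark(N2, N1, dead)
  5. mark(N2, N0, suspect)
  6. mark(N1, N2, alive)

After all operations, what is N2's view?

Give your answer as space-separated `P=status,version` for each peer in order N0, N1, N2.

Answer: N0=suspect,1 N1=dead,2 N2=alive,0

Derivation:
Op 1: gossip N0<->N1 -> N0.N0=(alive,v0) N0.N1=(alive,v0) N0.N2=(alive,v0) | N1.N0=(alive,v0) N1.N1=(alive,v0) N1.N2=(alive,v0)
Op 2: N2 marks N1=suspect -> (suspect,v1)
Op 3: gossip N0<->N2 -> N0.N0=(alive,v0) N0.N1=(suspect,v1) N0.N2=(alive,v0) | N2.N0=(alive,v0) N2.N1=(suspect,v1) N2.N2=(alive,v0)
Op 4: N2 marks N1=dead -> (dead,v2)
Op 5: N2 marks N0=suspect -> (suspect,v1)
Op 6: N1 marks N2=alive -> (alive,v1)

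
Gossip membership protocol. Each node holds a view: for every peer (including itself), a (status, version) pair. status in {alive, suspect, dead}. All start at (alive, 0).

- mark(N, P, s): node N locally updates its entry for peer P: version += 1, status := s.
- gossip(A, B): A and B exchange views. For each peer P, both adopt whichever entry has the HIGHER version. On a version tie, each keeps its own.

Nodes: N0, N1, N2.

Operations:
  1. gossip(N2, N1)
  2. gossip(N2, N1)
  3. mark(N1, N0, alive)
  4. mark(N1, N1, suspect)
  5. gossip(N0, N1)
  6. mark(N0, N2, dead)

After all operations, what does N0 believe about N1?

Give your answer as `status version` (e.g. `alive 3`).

Op 1: gossip N2<->N1 -> N2.N0=(alive,v0) N2.N1=(alive,v0) N2.N2=(alive,v0) | N1.N0=(alive,v0) N1.N1=(alive,v0) N1.N2=(alive,v0)
Op 2: gossip N2<->N1 -> N2.N0=(alive,v0) N2.N1=(alive,v0) N2.N2=(alive,v0) | N1.N0=(alive,v0) N1.N1=(alive,v0) N1.N2=(alive,v0)
Op 3: N1 marks N0=alive -> (alive,v1)
Op 4: N1 marks N1=suspect -> (suspect,v1)
Op 5: gossip N0<->N1 -> N0.N0=(alive,v1) N0.N1=(suspect,v1) N0.N2=(alive,v0) | N1.N0=(alive,v1) N1.N1=(suspect,v1) N1.N2=(alive,v0)
Op 6: N0 marks N2=dead -> (dead,v1)

Answer: suspect 1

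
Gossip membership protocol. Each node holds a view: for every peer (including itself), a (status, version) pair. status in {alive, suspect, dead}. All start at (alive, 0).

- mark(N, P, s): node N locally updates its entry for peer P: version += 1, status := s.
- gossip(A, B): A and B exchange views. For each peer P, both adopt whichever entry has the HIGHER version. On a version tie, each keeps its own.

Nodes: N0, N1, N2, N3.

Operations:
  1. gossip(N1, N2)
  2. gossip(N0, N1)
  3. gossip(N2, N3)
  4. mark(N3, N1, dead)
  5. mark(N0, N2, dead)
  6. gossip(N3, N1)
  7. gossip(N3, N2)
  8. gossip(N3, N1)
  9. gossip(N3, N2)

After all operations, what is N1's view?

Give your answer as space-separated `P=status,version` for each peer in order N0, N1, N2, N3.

Answer: N0=alive,0 N1=dead,1 N2=alive,0 N3=alive,0

Derivation:
Op 1: gossip N1<->N2 -> N1.N0=(alive,v0) N1.N1=(alive,v0) N1.N2=(alive,v0) N1.N3=(alive,v0) | N2.N0=(alive,v0) N2.N1=(alive,v0) N2.N2=(alive,v0) N2.N3=(alive,v0)
Op 2: gossip N0<->N1 -> N0.N0=(alive,v0) N0.N1=(alive,v0) N0.N2=(alive,v0) N0.N3=(alive,v0) | N1.N0=(alive,v0) N1.N1=(alive,v0) N1.N2=(alive,v0) N1.N3=(alive,v0)
Op 3: gossip N2<->N3 -> N2.N0=(alive,v0) N2.N1=(alive,v0) N2.N2=(alive,v0) N2.N3=(alive,v0) | N3.N0=(alive,v0) N3.N1=(alive,v0) N3.N2=(alive,v0) N3.N3=(alive,v0)
Op 4: N3 marks N1=dead -> (dead,v1)
Op 5: N0 marks N2=dead -> (dead,v1)
Op 6: gossip N3<->N1 -> N3.N0=(alive,v0) N3.N1=(dead,v1) N3.N2=(alive,v0) N3.N3=(alive,v0) | N1.N0=(alive,v0) N1.N1=(dead,v1) N1.N2=(alive,v0) N1.N3=(alive,v0)
Op 7: gossip N3<->N2 -> N3.N0=(alive,v0) N3.N1=(dead,v1) N3.N2=(alive,v0) N3.N3=(alive,v0) | N2.N0=(alive,v0) N2.N1=(dead,v1) N2.N2=(alive,v0) N2.N3=(alive,v0)
Op 8: gossip N3<->N1 -> N3.N0=(alive,v0) N3.N1=(dead,v1) N3.N2=(alive,v0) N3.N3=(alive,v0) | N1.N0=(alive,v0) N1.N1=(dead,v1) N1.N2=(alive,v0) N1.N3=(alive,v0)
Op 9: gossip N3<->N2 -> N3.N0=(alive,v0) N3.N1=(dead,v1) N3.N2=(alive,v0) N3.N3=(alive,v0) | N2.N0=(alive,v0) N2.N1=(dead,v1) N2.N2=(alive,v0) N2.N3=(alive,v0)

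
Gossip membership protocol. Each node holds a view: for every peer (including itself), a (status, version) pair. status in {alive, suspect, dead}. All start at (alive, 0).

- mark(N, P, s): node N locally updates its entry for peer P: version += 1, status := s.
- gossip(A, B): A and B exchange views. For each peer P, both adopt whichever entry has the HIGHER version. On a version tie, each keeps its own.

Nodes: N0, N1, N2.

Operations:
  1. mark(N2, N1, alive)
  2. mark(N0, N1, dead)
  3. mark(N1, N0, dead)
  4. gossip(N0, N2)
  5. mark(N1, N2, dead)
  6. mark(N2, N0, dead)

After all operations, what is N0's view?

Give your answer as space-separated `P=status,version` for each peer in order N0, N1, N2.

Op 1: N2 marks N1=alive -> (alive,v1)
Op 2: N0 marks N1=dead -> (dead,v1)
Op 3: N1 marks N0=dead -> (dead,v1)
Op 4: gossip N0<->N2 -> N0.N0=(alive,v0) N0.N1=(dead,v1) N0.N2=(alive,v0) | N2.N0=(alive,v0) N2.N1=(alive,v1) N2.N2=(alive,v0)
Op 5: N1 marks N2=dead -> (dead,v1)
Op 6: N2 marks N0=dead -> (dead,v1)

Answer: N0=alive,0 N1=dead,1 N2=alive,0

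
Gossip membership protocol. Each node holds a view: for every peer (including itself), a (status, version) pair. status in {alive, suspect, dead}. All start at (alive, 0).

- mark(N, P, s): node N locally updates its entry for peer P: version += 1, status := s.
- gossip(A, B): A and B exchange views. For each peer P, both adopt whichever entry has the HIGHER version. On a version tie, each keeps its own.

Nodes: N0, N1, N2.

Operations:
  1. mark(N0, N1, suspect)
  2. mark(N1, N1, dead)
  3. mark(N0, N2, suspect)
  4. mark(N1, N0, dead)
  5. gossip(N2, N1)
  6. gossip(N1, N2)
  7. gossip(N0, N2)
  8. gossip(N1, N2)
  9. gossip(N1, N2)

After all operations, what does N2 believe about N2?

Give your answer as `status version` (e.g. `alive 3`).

Answer: suspect 1

Derivation:
Op 1: N0 marks N1=suspect -> (suspect,v1)
Op 2: N1 marks N1=dead -> (dead,v1)
Op 3: N0 marks N2=suspect -> (suspect,v1)
Op 4: N1 marks N0=dead -> (dead,v1)
Op 5: gossip N2<->N1 -> N2.N0=(dead,v1) N2.N1=(dead,v1) N2.N2=(alive,v0) | N1.N0=(dead,v1) N1.N1=(dead,v1) N1.N2=(alive,v0)
Op 6: gossip N1<->N2 -> N1.N0=(dead,v1) N1.N1=(dead,v1) N1.N2=(alive,v0) | N2.N0=(dead,v1) N2.N1=(dead,v1) N2.N2=(alive,v0)
Op 7: gossip N0<->N2 -> N0.N0=(dead,v1) N0.N1=(suspect,v1) N0.N2=(suspect,v1) | N2.N0=(dead,v1) N2.N1=(dead,v1) N2.N2=(suspect,v1)
Op 8: gossip N1<->N2 -> N1.N0=(dead,v1) N1.N1=(dead,v1) N1.N2=(suspect,v1) | N2.N0=(dead,v1) N2.N1=(dead,v1) N2.N2=(suspect,v1)
Op 9: gossip N1<->N2 -> N1.N0=(dead,v1) N1.N1=(dead,v1) N1.N2=(suspect,v1) | N2.N0=(dead,v1) N2.N1=(dead,v1) N2.N2=(suspect,v1)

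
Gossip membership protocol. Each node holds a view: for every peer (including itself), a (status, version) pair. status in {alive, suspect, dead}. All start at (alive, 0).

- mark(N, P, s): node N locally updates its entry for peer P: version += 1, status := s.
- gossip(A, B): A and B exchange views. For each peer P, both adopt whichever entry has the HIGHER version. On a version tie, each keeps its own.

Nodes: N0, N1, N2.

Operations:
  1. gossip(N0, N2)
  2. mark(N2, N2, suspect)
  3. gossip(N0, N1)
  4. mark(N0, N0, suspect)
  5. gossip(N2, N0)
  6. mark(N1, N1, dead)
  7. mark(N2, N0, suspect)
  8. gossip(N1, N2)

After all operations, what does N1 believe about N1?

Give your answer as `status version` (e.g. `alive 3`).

Op 1: gossip N0<->N2 -> N0.N0=(alive,v0) N0.N1=(alive,v0) N0.N2=(alive,v0) | N2.N0=(alive,v0) N2.N1=(alive,v0) N2.N2=(alive,v0)
Op 2: N2 marks N2=suspect -> (suspect,v1)
Op 3: gossip N0<->N1 -> N0.N0=(alive,v0) N0.N1=(alive,v0) N0.N2=(alive,v0) | N1.N0=(alive,v0) N1.N1=(alive,v0) N1.N2=(alive,v0)
Op 4: N0 marks N0=suspect -> (suspect,v1)
Op 5: gossip N2<->N0 -> N2.N0=(suspect,v1) N2.N1=(alive,v0) N2.N2=(suspect,v1) | N0.N0=(suspect,v1) N0.N1=(alive,v0) N0.N2=(suspect,v1)
Op 6: N1 marks N1=dead -> (dead,v1)
Op 7: N2 marks N0=suspect -> (suspect,v2)
Op 8: gossip N1<->N2 -> N1.N0=(suspect,v2) N1.N1=(dead,v1) N1.N2=(suspect,v1) | N2.N0=(suspect,v2) N2.N1=(dead,v1) N2.N2=(suspect,v1)

Answer: dead 1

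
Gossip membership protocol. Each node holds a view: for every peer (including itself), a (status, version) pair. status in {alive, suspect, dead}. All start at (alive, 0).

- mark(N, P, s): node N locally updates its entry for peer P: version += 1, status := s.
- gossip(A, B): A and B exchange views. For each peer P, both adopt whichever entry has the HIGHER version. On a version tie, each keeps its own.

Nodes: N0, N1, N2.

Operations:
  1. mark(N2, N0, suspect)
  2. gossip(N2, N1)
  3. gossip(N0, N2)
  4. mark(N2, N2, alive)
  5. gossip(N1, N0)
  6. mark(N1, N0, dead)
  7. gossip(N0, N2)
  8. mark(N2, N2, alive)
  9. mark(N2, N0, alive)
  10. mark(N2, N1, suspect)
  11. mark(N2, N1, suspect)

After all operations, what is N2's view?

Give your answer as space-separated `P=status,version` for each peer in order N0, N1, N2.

Answer: N0=alive,2 N1=suspect,2 N2=alive,2

Derivation:
Op 1: N2 marks N0=suspect -> (suspect,v1)
Op 2: gossip N2<->N1 -> N2.N0=(suspect,v1) N2.N1=(alive,v0) N2.N2=(alive,v0) | N1.N0=(suspect,v1) N1.N1=(alive,v0) N1.N2=(alive,v0)
Op 3: gossip N0<->N2 -> N0.N0=(suspect,v1) N0.N1=(alive,v0) N0.N2=(alive,v0) | N2.N0=(suspect,v1) N2.N1=(alive,v0) N2.N2=(alive,v0)
Op 4: N2 marks N2=alive -> (alive,v1)
Op 5: gossip N1<->N0 -> N1.N0=(suspect,v1) N1.N1=(alive,v0) N1.N2=(alive,v0) | N0.N0=(suspect,v1) N0.N1=(alive,v0) N0.N2=(alive,v0)
Op 6: N1 marks N0=dead -> (dead,v2)
Op 7: gossip N0<->N2 -> N0.N0=(suspect,v1) N0.N1=(alive,v0) N0.N2=(alive,v1) | N2.N0=(suspect,v1) N2.N1=(alive,v0) N2.N2=(alive,v1)
Op 8: N2 marks N2=alive -> (alive,v2)
Op 9: N2 marks N0=alive -> (alive,v2)
Op 10: N2 marks N1=suspect -> (suspect,v1)
Op 11: N2 marks N1=suspect -> (suspect,v2)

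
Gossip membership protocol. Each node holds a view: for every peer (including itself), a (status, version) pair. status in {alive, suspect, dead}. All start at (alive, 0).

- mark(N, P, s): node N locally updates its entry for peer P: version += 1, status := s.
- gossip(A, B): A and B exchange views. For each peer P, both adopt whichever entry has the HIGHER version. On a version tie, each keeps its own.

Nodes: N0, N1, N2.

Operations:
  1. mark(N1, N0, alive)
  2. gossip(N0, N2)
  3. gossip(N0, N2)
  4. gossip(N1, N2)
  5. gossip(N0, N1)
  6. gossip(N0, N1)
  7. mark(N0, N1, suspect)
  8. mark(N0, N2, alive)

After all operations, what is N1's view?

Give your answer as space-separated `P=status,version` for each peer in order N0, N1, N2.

Answer: N0=alive,1 N1=alive,0 N2=alive,0

Derivation:
Op 1: N1 marks N0=alive -> (alive,v1)
Op 2: gossip N0<->N2 -> N0.N0=(alive,v0) N0.N1=(alive,v0) N0.N2=(alive,v0) | N2.N0=(alive,v0) N2.N1=(alive,v0) N2.N2=(alive,v0)
Op 3: gossip N0<->N2 -> N0.N0=(alive,v0) N0.N1=(alive,v0) N0.N2=(alive,v0) | N2.N0=(alive,v0) N2.N1=(alive,v0) N2.N2=(alive,v0)
Op 4: gossip N1<->N2 -> N1.N0=(alive,v1) N1.N1=(alive,v0) N1.N2=(alive,v0) | N2.N0=(alive,v1) N2.N1=(alive,v0) N2.N2=(alive,v0)
Op 5: gossip N0<->N1 -> N0.N0=(alive,v1) N0.N1=(alive,v0) N0.N2=(alive,v0) | N1.N0=(alive,v1) N1.N1=(alive,v0) N1.N2=(alive,v0)
Op 6: gossip N0<->N1 -> N0.N0=(alive,v1) N0.N1=(alive,v0) N0.N2=(alive,v0) | N1.N0=(alive,v1) N1.N1=(alive,v0) N1.N2=(alive,v0)
Op 7: N0 marks N1=suspect -> (suspect,v1)
Op 8: N0 marks N2=alive -> (alive,v1)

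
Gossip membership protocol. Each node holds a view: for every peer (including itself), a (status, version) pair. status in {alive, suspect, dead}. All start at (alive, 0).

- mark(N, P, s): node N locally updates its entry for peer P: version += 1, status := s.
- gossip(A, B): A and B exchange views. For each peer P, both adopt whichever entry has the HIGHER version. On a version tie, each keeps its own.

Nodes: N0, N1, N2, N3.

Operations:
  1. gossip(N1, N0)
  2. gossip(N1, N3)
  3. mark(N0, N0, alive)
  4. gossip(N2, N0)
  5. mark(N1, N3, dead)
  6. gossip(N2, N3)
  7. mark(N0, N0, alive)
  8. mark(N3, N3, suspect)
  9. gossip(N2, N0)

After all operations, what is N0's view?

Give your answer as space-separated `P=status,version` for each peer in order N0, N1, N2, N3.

Answer: N0=alive,2 N1=alive,0 N2=alive,0 N3=alive,0

Derivation:
Op 1: gossip N1<->N0 -> N1.N0=(alive,v0) N1.N1=(alive,v0) N1.N2=(alive,v0) N1.N3=(alive,v0) | N0.N0=(alive,v0) N0.N1=(alive,v0) N0.N2=(alive,v0) N0.N3=(alive,v0)
Op 2: gossip N1<->N3 -> N1.N0=(alive,v0) N1.N1=(alive,v0) N1.N2=(alive,v0) N1.N3=(alive,v0) | N3.N0=(alive,v0) N3.N1=(alive,v0) N3.N2=(alive,v0) N3.N3=(alive,v0)
Op 3: N0 marks N0=alive -> (alive,v1)
Op 4: gossip N2<->N0 -> N2.N0=(alive,v1) N2.N1=(alive,v0) N2.N2=(alive,v0) N2.N3=(alive,v0) | N0.N0=(alive,v1) N0.N1=(alive,v0) N0.N2=(alive,v0) N0.N3=(alive,v0)
Op 5: N1 marks N3=dead -> (dead,v1)
Op 6: gossip N2<->N3 -> N2.N0=(alive,v1) N2.N1=(alive,v0) N2.N2=(alive,v0) N2.N3=(alive,v0) | N3.N0=(alive,v1) N3.N1=(alive,v0) N3.N2=(alive,v0) N3.N3=(alive,v0)
Op 7: N0 marks N0=alive -> (alive,v2)
Op 8: N3 marks N3=suspect -> (suspect,v1)
Op 9: gossip N2<->N0 -> N2.N0=(alive,v2) N2.N1=(alive,v0) N2.N2=(alive,v0) N2.N3=(alive,v0) | N0.N0=(alive,v2) N0.N1=(alive,v0) N0.N2=(alive,v0) N0.N3=(alive,v0)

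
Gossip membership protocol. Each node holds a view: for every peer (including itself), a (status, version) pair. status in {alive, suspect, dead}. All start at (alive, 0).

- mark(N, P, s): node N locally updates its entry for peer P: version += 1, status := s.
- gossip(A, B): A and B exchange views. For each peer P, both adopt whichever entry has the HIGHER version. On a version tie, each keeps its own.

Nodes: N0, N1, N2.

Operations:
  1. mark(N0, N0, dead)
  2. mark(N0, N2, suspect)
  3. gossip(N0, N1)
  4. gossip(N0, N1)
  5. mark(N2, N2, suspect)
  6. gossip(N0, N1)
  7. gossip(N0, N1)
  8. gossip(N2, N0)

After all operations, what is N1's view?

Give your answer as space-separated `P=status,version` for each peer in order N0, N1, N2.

Answer: N0=dead,1 N1=alive,0 N2=suspect,1

Derivation:
Op 1: N0 marks N0=dead -> (dead,v1)
Op 2: N0 marks N2=suspect -> (suspect,v1)
Op 3: gossip N0<->N1 -> N0.N0=(dead,v1) N0.N1=(alive,v0) N0.N2=(suspect,v1) | N1.N0=(dead,v1) N1.N1=(alive,v0) N1.N2=(suspect,v1)
Op 4: gossip N0<->N1 -> N0.N0=(dead,v1) N0.N1=(alive,v0) N0.N2=(suspect,v1) | N1.N0=(dead,v1) N1.N1=(alive,v0) N1.N2=(suspect,v1)
Op 5: N2 marks N2=suspect -> (suspect,v1)
Op 6: gossip N0<->N1 -> N0.N0=(dead,v1) N0.N1=(alive,v0) N0.N2=(suspect,v1) | N1.N0=(dead,v1) N1.N1=(alive,v0) N1.N2=(suspect,v1)
Op 7: gossip N0<->N1 -> N0.N0=(dead,v1) N0.N1=(alive,v0) N0.N2=(suspect,v1) | N1.N0=(dead,v1) N1.N1=(alive,v0) N1.N2=(suspect,v1)
Op 8: gossip N2<->N0 -> N2.N0=(dead,v1) N2.N1=(alive,v0) N2.N2=(suspect,v1) | N0.N0=(dead,v1) N0.N1=(alive,v0) N0.N2=(suspect,v1)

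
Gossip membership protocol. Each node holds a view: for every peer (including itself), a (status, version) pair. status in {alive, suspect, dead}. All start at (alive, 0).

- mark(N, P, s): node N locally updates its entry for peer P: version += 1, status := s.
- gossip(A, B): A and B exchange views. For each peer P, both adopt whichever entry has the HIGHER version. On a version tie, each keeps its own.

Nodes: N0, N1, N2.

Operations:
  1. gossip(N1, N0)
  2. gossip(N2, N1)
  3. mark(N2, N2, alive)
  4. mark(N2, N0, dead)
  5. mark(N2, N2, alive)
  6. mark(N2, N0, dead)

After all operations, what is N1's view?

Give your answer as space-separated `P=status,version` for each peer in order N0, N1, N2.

Answer: N0=alive,0 N1=alive,0 N2=alive,0

Derivation:
Op 1: gossip N1<->N0 -> N1.N0=(alive,v0) N1.N1=(alive,v0) N1.N2=(alive,v0) | N0.N0=(alive,v0) N0.N1=(alive,v0) N0.N2=(alive,v0)
Op 2: gossip N2<->N1 -> N2.N0=(alive,v0) N2.N1=(alive,v0) N2.N2=(alive,v0) | N1.N0=(alive,v0) N1.N1=(alive,v0) N1.N2=(alive,v0)
Op 3: N2 marks N2=alive -> (alive,v1)
Op 4: N2 marks N0=dead -> (dead,v1)
Op 5: N2 marks N2=alive -> (alive,v2)
Op 6: N2 marks N0=dead -> (dead,v2)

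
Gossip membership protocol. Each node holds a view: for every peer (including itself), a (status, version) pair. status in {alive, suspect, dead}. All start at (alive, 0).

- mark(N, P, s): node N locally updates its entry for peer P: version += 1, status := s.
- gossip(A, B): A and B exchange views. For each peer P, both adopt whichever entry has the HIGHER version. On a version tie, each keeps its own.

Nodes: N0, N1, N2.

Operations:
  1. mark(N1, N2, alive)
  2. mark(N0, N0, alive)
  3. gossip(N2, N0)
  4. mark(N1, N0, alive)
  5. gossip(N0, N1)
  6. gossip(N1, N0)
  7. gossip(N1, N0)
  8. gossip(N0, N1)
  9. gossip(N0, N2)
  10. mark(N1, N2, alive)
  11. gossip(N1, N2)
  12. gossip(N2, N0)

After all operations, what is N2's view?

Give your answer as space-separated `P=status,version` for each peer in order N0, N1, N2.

Op 1: N1 marks N2=alive -> (alive,v1)
Op 2: N0 marks N0=alive -> (alive,v1)
Op 3: gossip N2<->N0 -> N2.N0=(alive,v1) N2.N1=(alive,v0) N2.N2=(alive,v0) | N0.N0=(alive,v1) N0.N1=(alive,v0) N0.N2=(alive,v0)
Op 4: N1 marks N0=alive -> (alive,v1)
Op 5: gossip N0<->N1 -> N0.N0=(alive,v1) N0.N1=(alive,v0) N0.N2=(alive,v1) | N1.N0=(alive,v1) N1.N1=(alive,v0) N1.N2=(alive,v1)
Op 6: gossip N1<->N0 -> N1.N0=(alive,v1) N1.N1=(alive,v0) N1.N2=(alive,v1) | N0.N0=(alive,v1) N0.N1=(alive,v0) N0.N2=(alive,v1)
Op 7: gossip N1<->N0 -> N1.N0=(alive,v1) N1.N1=(alive,v0) N1.N2=(alive,v1) | N0.N0=(alive,v1) N0.N1=(alive,v0) N0.N2=(alive,v1)
Op 8: gossip N0<->N1 -> N0.N0=(alive,v1) N0.N1=(alive,v0) N0.N2=(alive,v1) | N1.N0=(alive,v1) N1.N1=(alive,v0) N1.N2=(alive,v1)
Op 9: gossip N0<->N2 -> N0.N0=(alive,v1) N0.N1=(alive,v0) N0.N2=(alive,v1) | N2.N0=(alive,v1) N2.N1=(alive,v0) N2.N2=(alive,v1)
Op 10: N1 marks N2=alive -> (alive,v2)
Op 11: gossip N1<->N2 -> N1.N0=(alive,v1) N1.N1=(alive,v0) N1.N2=(alive,v2) | N2.N0=(alive,v1) N2.N1=(alive,v0) N2.N2=(alive,v2)
Op 12: gossip N2<->N0 -> N2.N0=(alive,v1) N2.N1=(alive,v0) N2.N2=(alive,v2) | N0.N0=(alive,v1) N0.N1=(alive,v0) N0.N2=(alive,v2)

Answer: N0=alive,1 N1=alive,0 N2=alive,2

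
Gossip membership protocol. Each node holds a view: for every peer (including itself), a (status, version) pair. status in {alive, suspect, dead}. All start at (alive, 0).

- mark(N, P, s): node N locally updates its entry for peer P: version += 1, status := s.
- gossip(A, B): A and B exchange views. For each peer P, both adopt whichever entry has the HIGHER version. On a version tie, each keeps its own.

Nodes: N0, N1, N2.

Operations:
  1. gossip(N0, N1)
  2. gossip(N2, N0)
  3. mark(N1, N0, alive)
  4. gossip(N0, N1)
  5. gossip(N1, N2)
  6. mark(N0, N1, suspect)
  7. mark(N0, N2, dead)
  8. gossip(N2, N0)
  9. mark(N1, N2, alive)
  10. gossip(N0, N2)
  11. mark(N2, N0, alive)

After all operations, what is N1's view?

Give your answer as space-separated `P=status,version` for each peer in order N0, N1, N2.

Answer: N0=alive,1 N1=alive,0 N2=alive,1

Derivation:
Op 1: gossip N0<->N1 -> N0.N0=(alive,v0) N0.N1=(alive,v0) N0.N2=(alive,v0) | N1.N0=(alive,v0) N1.N1=(alive,v0) N1.N2=(alive,v0)
Op 2: gossip N2<->N0 -> N2.N0=(alive,v0) N2.N1=(alive,v0) N2.N2=(alive,v0) | N0.N0=(alive,v0) N0.N1=(alive,v0) N0.N2=(alive,v0)
Op 3: N1 marks N0=alive -> (alive,v1)
Op 4: gossip N0<->N1 -> N0.N0=(alive,v1) N0.N1=(alive,v0) N0.N2=(alive,v0) | N1.N0=(alive,v1) N1.N1=(alive,v0) N1.N2=(alive,v0)
Op 5: gossip N1<->N2 -> N1.N0=(alive,v1) N1.N1=(alive,v0) N1.N2=(alive,v0) | N2.N0=(alive,v1) N2.N1=(alive,v0) N2.N2=(alive,v0)
Op 6: N0 marks N1=suspect -> (suspect,v1)
Op 7: N0 marks N2=dead -> (dead,v1)
Op 8: gossip N2<->N0 -> N2.N0=(alive,v1) N2.N1=(suspect,v1) N2.N2=(dead,v1) | N0.N0=(alive,v1) N0.N1=(suspect,v1) N0.N2=(dead,v1)
Op 9: N1 marks N2=alive -> (alive,v1)
Op 10: gossip N0<->N2 -> N0.N0=(alive,v1) N0.N1=(suspect,v1) N0.N2=(dead,v1) | N2.N0=(alive,v1) N2.N1=(suspect,v1) N2.N2=(dead,v1)
Op 11: N2 marks N0=alive -> (alive,v2)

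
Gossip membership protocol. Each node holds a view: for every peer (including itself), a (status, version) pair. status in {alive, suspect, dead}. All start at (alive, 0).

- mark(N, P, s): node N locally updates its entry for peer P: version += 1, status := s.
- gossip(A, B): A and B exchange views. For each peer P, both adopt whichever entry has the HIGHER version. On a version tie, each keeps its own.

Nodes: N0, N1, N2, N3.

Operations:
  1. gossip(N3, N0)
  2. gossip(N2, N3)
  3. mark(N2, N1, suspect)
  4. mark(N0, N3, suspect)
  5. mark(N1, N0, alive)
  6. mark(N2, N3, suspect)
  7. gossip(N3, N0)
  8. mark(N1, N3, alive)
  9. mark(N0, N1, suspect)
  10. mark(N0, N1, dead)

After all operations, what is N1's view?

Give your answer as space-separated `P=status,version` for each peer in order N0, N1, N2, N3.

Op 1: gossip N3<->N0 -> N3.N0=(alive,v0) N3.N1=(alive,v0) N3.N2=(alive,v0) N3.N3=(alive,v0) | N0.N0=(alive,v0) N0.N1=(alive,v0) N0.N2=(alive,v0) N0.N3=(alive,v0)
Op 2: gossip N2<->N3 -> N2.N0=(alive,v0) N2.N1=(alive,v0) N2.N2=(alive,v0) N2.N3=(alive,v0) | N3.N0=(alive,v0) N3.N1=(alive,v0) N3.N2=(alive,v0) N3.N3=(alive,v0)
Op 3: N2 marks N1=suspect -> (suspect,v1)
Op 4: N0 marks N3=suspect -> (suspect,v1)
Op 5: N1 marks N0=alive -> (alive,v1)
Op 6: N2 marks N3=suspect -> (suspect,v1)
Op 7: gossip N3<->N0 -> N3.N0=(alive,v0) N3.N1=(alive,v0) N3.N2=(alive,v0) N3.N3=(suspect,v1) | N0.N0=(alive,v0) N0.N1=(alive,v0) N0.N2=(alive,v0) N0.N3=(suspect,v1)
Op 8: N1 marks N3=alive -> (alive,v1)
Op 9: N0 marks N1=suspect -> (suspect,v1)
Op 10: N0 marks N1=dead -> (dead,v2)

Answer: N0=alive,1 N1=alive,0 N2=alive,0 N3=alive,1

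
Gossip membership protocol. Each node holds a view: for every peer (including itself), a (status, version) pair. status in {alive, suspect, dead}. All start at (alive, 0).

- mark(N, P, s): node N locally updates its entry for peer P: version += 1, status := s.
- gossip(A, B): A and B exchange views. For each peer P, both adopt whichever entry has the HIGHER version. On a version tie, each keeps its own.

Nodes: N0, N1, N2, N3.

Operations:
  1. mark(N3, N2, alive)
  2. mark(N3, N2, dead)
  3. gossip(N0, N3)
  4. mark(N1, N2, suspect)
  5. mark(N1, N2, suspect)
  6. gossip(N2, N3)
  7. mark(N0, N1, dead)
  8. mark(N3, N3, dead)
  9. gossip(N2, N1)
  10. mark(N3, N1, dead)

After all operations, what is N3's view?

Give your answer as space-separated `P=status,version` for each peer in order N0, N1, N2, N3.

Op 1: N3 marks N2=alive -> (alive,v1)
Op 2: N3 marks N2=dead -> (dead,v2)
Op 3: gossip N0<->N3 -> N0.N0=(alive,v0) N0.N1=(alive,v0) N0.N2=(dead,v2) N0.N3=(alive,v0) | N3.N0=(alive,v0) N3.N1=(alive,v0) N3.N2=(dead,v2) N3.N3=(alive,v0)
Op 4: N1 marks N2=suspect -> (suspect,v1)
Op 5: N1 marks N2=suspect -> (suspect,v2)
Op 6: gossip N2<->N3 -> N2.N0=(alive,v0) N2.N1=(alive,v0) N2.N2=(dead,v2) N2.N3=(alive,v0) | N3.N0=(alive,v0) N3.N1=(alive,v0) N3.N2=(dead,v2) N3.N3=(alive,v0)
Op 7: N0 marks N1=dead -> (dead,v1)
Op 8: N3 marks N3=dead -> (dead,v1)
Op 9: gossip N2<->N1 -> N2.N0=(alive,v0) N2.N1=(alive,v0) N2.N2=(dead,v2) N2.N3=(alive,v0) | N1.N0=(alive,v0) N1.N1=(alive,v0) N1.N2=(suspect,v2) N1.N3=(alive,v0)
Op 10: N3 marks N1=dead -> (dead,v1)

Answer: N0=alive,0 N1=dead,1 N2=dead,2 N3=dead,1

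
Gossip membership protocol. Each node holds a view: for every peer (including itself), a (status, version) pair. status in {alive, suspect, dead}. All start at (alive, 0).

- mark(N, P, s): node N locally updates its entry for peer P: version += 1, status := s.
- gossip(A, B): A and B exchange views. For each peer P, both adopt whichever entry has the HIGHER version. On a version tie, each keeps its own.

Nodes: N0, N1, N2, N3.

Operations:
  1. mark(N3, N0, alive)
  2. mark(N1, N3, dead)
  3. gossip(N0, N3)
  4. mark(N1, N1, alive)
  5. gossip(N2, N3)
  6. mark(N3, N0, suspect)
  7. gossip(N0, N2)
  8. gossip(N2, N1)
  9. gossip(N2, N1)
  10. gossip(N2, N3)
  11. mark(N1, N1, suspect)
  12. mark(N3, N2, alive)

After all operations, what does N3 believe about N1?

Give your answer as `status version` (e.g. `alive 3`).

Answer: alive 1

Derivation:
Op 1: N3 marks N0=alive -> (alive,v1)
Op 2: N1 marks N3=dead -> (dead,v1)
Op 3: gossip N0<->N3 -> N0.N0=(alive,v1) N0.N1=(alive,v0) N0.N2=(alive,v0) N0.N3=(alive,v0) | N3.N0=(alive,v1) N3.N1=(alive,v0) N3.N2=(alive,v0) N3.N3=(alive,v0)
Op 4: N1 marks N1=alive -> (alive,v1)
Op 5: gossip N2<->N3 -> N2.N0=(alive,v1) N2.N1=(alive,v0) N2.N2=(alive,v0) N2.N3=(alive,v0) | N3.N0=(alive,v1) N3.N1=(alive,v0) N3.N2=(alive,v0) N3.N3=(alive,v0)
Op 6: N3 marks N0=suspect -> (suspect,v2)
Op 7: gossip N0<->N2 -> N0.N0=(alive,v1) N0.N1=(alive,v0) N0.N2=(alive,v0) N0.N3=(alive,v0) | N2.N0=(alive,v1) N2.N1=(alive,v0) N2.N2=(alive,v0) N2.N3=(alive,v0)
Op 8: gossip N2<->N1 -> N2.N0=(alive,v1) N2.N1=(alive,v1) N2.N2=(alive,v0) N2.N3=(dead,v1) | N1.N0=(alive,v1) N1.N1=(alive,v1) N1.N2=(alive,v0) N1.N3=(dead,v1)
Op 9: gossip N2<->N1 -> N2.N0=(alive,v1) N2.N1=(alive,v1) N2.N2=(alive,v0) N2.N3=(dead,v1) | N1.N0=(alive,v1) N1.N1=(alive,v1) N1.N2=(alive,v0) N1.N3=(dead,v1)
Op 10: gossip N2<->N3 -> N2.N0=(suspect,v2) N2.N1=(alive,v1) N2.N2=(alive,v0) N2.N3=(dead,v1) | N3.N0=(suspect,v2) N3.N1=(alive,v1) N3.N2=(alive,v0) N3.N3=(dead,v1)
Op 11: N1 marks N1=suspect -> (suspect,v2)
Op 12: N3 marks N2=alive -> (alive,v1)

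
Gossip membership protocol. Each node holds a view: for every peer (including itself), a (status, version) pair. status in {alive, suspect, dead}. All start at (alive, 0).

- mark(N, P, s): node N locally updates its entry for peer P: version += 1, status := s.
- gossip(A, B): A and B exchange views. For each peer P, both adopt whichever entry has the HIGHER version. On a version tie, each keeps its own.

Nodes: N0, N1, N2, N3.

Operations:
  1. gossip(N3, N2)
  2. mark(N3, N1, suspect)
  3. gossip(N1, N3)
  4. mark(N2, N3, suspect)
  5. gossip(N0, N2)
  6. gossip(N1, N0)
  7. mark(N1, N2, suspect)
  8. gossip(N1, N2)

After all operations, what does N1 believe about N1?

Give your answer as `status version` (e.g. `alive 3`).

Answer: suspect 1

Derivation:
Op 1: gossip N3<->N2 -> N3.N0=(alive,v0) N3.N1=(alive,v0) N3.N2=(alive,v0) N3.N3=(alive,v0) | N2.N0=(alive,v0) N2.N1=(alive,v0) N2.N2=(alive,v0) N2.N3=(alive,v0)
Op 2: N3 marks N1=suspect -> (suspect,v1)
Op 3: gossip N1<->N3 -> N1.N0=(alive,v0) N1.N1=(suspect,v1) N1.N2=(alive,v0) N1.N3=(alive,v0) | N3.N0=(alive,v0) N3.N1=(suspect,v1) N3.N2=(alive,v0) N3.N3=(alive,v0)
Op 4: N2 marks N3=suspect -> (suspect,v1)
Op 5: gossip N0<->N2 -> N0.N0=(alive,v0) N0.N1=(alive,v0) N0.N2=(alive,v0) N0.N3=(suspect,v1) | N2.N0=(alive,v0) N2.N1=(alive,v0) N2.N2=(alive,v0) N2.N3=(suspect,v1)
Op 6: gossip N1<->N0 -> N1.N0=(alive,v0) N1.N1=(suspect,v1) N1.N2=(alive,v0) N1.N3=(suspect,v1) | N0.N0=(alive,v0) N0.N1=(suspect,v1) N0.N2=(alive,v0) N0.N3=(suspect,v1)
Op 7: N1 marks N2=suspect -> (suspect,v1)
Op 8: gossip N1<->N2 -> N1.N0=(alive,v0) N1.N1=(suspect,v1) N1.N2=(suspect,v1) N1.N3=(suspect,v1) | N2.N0=(alive,v0) N2.N1=(suspect,v1) N2.N2=(suspect,v1) N2.N3=(suspect,v1)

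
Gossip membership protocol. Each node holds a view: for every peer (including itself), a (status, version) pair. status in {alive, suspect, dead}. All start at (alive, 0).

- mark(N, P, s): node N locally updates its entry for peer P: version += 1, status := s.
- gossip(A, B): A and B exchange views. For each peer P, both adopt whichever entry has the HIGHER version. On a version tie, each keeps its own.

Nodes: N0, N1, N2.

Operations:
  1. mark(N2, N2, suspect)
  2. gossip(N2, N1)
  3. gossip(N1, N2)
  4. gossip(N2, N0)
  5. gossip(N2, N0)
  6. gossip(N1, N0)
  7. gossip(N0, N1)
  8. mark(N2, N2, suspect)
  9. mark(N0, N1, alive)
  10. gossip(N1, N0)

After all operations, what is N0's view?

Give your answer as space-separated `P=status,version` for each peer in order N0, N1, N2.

Op 1: N2 marks N2=suspect -> (suspect,v1)
Op 2: gossip N2<->N1 -> N2.N0=(alive,v0) N2.N1=(alive,v0) N2.N2=(suspect,v1) | N1.N0=(alive,v0) N1.N1=(alive,v0) N1.N2=(suspect,v1)
Op 3: gossip N1<->N2 -> N1.N0=(alive,v0) N1.N1=(alive,v0) N1.N2=(suspect,v1) | N2.N0=(alive,v0) N2.N1=(alive,v0) N2.N2=(suspect,v1)
Op 4: gossip N2<->N0 -> N2.N0=(alive,v0) N2.N1=(alive,v0) N2.N2=(suspect,v1) | N0.N0=(alive,v0) N0.N1=(alive,v0) N0.N2=(suspect,v1)
Op 5: gossip N2<->N0 -> N2.N0=(alive,v0) N2.N1=(alive,v0) N2.N2=(suspect,v1) | N0.N0=(alive,v0) N0.N1=(alive,v0) N0.N2=(suspect,v1)
Op 6: gossip N1<->N0 -> N1.N0=(alive,v0) N1.N1=(alive,v0) N1.N2=(suspect,v1) | N0.N0=(alive,v0) N0.N1=(alive,v0) N0.N2=(suspect,v1)
Op 7: gossip N0<->N1 -> N0.N0=(alive,v0) N0.N1=(alive,v0) N0.N2=(suspect,v1) | N1.N0=(alive,v0) N1.N1=(alive,v0) N1.N2=(suspect,v1)
Op 8: N2 marks N2=suspect -> (suspect,v2)
Op 9: N0 marks N1=alive -> (alive,v1)
Op 10: gossip N1<->N0 -> N1.N0=(alive,v0) N1.N1=(alive,v1) N1.N2=(suspect,v1) | N0.N0=(alive,v0) N0.N1=(alive,v1) N0.N2=(suspect,v1)

Answer: N0=alive,0 N1=alive,1 N2=suspect,1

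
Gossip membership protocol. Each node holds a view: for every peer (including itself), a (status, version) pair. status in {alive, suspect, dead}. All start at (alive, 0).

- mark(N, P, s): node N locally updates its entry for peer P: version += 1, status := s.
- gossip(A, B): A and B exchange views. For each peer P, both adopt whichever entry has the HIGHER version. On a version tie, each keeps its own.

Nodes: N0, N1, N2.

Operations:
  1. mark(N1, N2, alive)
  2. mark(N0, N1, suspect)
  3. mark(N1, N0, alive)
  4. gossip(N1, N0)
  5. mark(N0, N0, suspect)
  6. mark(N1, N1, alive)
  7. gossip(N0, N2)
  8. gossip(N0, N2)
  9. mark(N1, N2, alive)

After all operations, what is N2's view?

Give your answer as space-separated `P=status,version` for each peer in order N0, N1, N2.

Op 1: N1 marks N2=alive -> (alive,v1)
Op 2: N0 marks N1=suspect -> (suspect,v1)
Op 3: N1 marks N0=alive -> (alive,v1)
Op 4: gossip N1<->N0 -> N1.N0=(alive,v1) N1.N1=(suspect,v1) N1.N2=(alive,v1) | N0.N0=(alive,v1) N0.N1=(suspect,v1) N0.N2=(alive,v1)
Op 5: N0 marks N0=suspect -> (suspect,v2)
Op 6: N1 marks N1=alive -> (alive,v2)
Op 7: gossip N0<->N2 -> N0.N0=(suspect,v2) N0.N1=(suspect,v1) N0.N2=(alive,v1) | N2.N0=(suspect,v2) N2.N1=(suspect,v1) N2.N2=(alive,v1)
Op 8: gossip N0<->N2 -> N0.N0=(suspect,v2) N0.N1=(suspect,v1) N0.N2=(alive,v1) | N2.N0=(suspect,v2) N2.N1=(suspect,v1) N2.N2=(alive,v1)
Op 9: N1 marks N2=alive -> (alive,v2)

Answer: N0=suspect,2 N1=suspect,1 N2=alive,1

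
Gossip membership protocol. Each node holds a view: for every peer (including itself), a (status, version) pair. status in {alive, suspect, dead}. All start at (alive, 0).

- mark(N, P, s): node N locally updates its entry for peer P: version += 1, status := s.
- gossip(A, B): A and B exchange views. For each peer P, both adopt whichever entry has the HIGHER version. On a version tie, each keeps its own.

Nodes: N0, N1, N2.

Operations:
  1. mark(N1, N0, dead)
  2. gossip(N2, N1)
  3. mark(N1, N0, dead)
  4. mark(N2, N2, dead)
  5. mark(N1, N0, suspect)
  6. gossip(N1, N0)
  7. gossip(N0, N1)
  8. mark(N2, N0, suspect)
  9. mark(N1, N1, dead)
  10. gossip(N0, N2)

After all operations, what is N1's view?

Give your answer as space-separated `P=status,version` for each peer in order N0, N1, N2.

Answer: N0=suspect,3 N1=dead,1 N2=alive,0

Derivation:
Op 1: N1 marks N0=dead -> (dead,v1)
Op 2: gossip N2<->N1 -> N2.N0=(dead,v1) N2.N1=(alive,v0) N2.N2=(alive,v0) | N1.N0=(dead,v1) N1.N1=(alive,v0) N1.N2=(alive,v0)
Op 3: N1 marks N0=dead -> (dead,v2)
Op 4: N2 marks N2=dead -> (dead,v1)
Op 5: N1 marks N0=suspect -> (suspect,v3)
Op 6: gossip N1<->N0 -> N1.N0=(suspect,v3) N1.N1=(alive,v0) N1.N2=(alive,v0) | N0.N0=(suspect,v3) N0.N1=(alive,v0) N0.N2=(alive,v0)
Op 7: gossip N0<->N1 -> N0.N0=(suspect,v3) N0.N1=(alive,v0) N0.N2=(alive,v0) | N1.N0=(suspect,v3) N1.N1=(alive,v0) N1.N2=(alive,v0)
Op 8: N2 marks N0=suspect -> (suspect,v2)
Op 9: N1 marks N1=dead -> (dead,v1)
Op 10: gossip N0<->N2 -> N0.N0=(suspect,v3) N0.N1=(alive,v0) N0.N2=(dead,v1) | N2.N0=(suspect,v3) N2.N1=(alive,v0) N2.N2=(dead,v1)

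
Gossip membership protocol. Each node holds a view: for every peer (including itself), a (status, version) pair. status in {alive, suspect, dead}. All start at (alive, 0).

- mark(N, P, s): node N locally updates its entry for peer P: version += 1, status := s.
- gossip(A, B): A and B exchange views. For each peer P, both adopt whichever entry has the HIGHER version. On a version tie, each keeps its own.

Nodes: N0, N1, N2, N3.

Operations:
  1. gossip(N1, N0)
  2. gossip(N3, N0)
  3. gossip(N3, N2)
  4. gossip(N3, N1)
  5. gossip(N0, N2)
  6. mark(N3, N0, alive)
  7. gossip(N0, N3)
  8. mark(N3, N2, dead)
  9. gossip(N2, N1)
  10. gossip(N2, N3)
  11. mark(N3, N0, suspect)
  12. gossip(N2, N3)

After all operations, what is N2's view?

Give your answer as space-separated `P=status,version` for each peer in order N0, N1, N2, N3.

Answer: N0=suspect,2 N1=alive,0 N2=dead,1 N3=alive,0

Derivation:
Op 1: gossip N1<->N0 -> N1.N0=(alive,v0) N1.N1=(alive,v0) N1.N2=(alive,v0) N1.N3=(alive,v0) | N0.N0=(alive,v0) N0.N1=(alive,v0) N0.N2=(alive,v0) N0.N3=(alive,v0)
Op 2: gossip N3<->N0 -> N3.N0=(alive,v0) N3.N1=(alive,v0) N3.N2=(alive,v0) N3.N3=(alive,v0) | N0.N0=(alive,v0) N0.N1=(alive,v0) N0.N2=(alive,v0) N0.N3=(alive,v0)
Op 3: gossip N3<->N2 -> N3.N0=(alive,v0) N3.N1=(alive,v0) N3.N2=(alive,v0) N3.N3=(alive,v0) | N2.N0=(alive,v0) N2.N1=(alive,v0) N2.N2=(alive,v0) N2.N3=(alive,v0)
Op 4: gossip N3<->N1 -> N3.N0=(alive,v0) N3.N1=(alive,v0) N3.N2=(alive,v0) N3.N3=(alive,v0) | N1.N0=(alive,v0) N1.N1=(alive,v0) N1.N2=(alive,v0) N1.N3=(alive,v0)
Op 5: gossip N0<->N2 -> N0.N0=(alive,v0) N0.N1=(alive,v0) N0.N2=(alive,v0) N0.N3=(alive,v0) | N2.N0=(alive,v0) N2.N1=(alive,v0) N2.N2=(alive,v0) N2.N3=(alive,v0)
Op 6: N3 marks N0=alive -> (alive,v1)
Op 7: gossip N0<->N3 -> N0.N0=(alive,v1) N0.N1=(alive,v0) N0.N2=(alive,v0) N0.N3=(alive,v0) | N3.N0=(alive,v1) N3.N1=(alive,v0) N3.N2=(alive,v0) N3.N3=(alive,v0)
Op 8: N3 marks N2=dead -> (dead,v1)
Op 9: gossip N2<->N1 -> N2.N0=(alive,v0) N2.N1=(alive,v0) N2.N2=(alive,v0) N2.N3=(alive,v0) | N1.N0=(alive,v0) N1.N1=(alive,v0) N1.N2=(alive,v0) N1.N3=(alive,v0)
Op 10: gossip N2<->N3 -> N2.N0=(alive,v1) N2.N1=(alive,v0) N2.N2=(dead,v1) N2.N3=(alive,v0) | N3.N0=(alive,v1) N3.N1=(alive,v0) N3.N2=(dead,v1) N3.N3=(alive,v0)
Op 11: N3 marks N0=suspect -> (suspect,v2)
Op 12: gossip N2<->N3 -> N2.N0=(suspect,v2) N2.N1=(alive,v0) N2.N2=(dead,v1) N2.N3=(alive,v0) | N3.N0=(suspect,v2) N3.N1=(alive,v0) N3.N2=(dead,v1) N3.N3=(alive,v0)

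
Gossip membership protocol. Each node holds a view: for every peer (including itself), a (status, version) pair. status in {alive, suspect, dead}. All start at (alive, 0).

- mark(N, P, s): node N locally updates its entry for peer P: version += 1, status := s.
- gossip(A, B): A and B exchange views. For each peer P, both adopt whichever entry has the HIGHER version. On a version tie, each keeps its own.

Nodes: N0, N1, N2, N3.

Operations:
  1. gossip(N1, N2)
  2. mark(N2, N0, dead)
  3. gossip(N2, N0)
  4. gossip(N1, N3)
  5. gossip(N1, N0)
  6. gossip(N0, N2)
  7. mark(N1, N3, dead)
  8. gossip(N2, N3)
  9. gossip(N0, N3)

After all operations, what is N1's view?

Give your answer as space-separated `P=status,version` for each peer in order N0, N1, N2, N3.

Answer: N0=dead,1 N1=alive,0 N2=alive,0 N3=dead,1

Derivation:
Op 1: gossip N1<->N2 -> N1.N0=(alive,v0) N1.N1=(alive,v0) N1.N2=(alive,v0) N1.N3=(alive,v0) | N2.N0=(alive,v0) N2.N1=(alive,v0) N2.N2=(alive,v0) N2.N3=(alive,v0)
Op 2: N2 marks N0=dead -> (dead,v1)
Op 3: gossip N2<->N0 -> N2.N0=(dead,v1) N2.N1=(alive,v0) N2.N2=(alive,v0) N2.N3=(alive,v0) | N0.N0=(dead,v1) N0.N1=(alive,v0) N0.N2=(alive,v0) N0.N3=(alive,v0)
Op 4: gossip N1<->N3 -> N1.N0=(alive,v0) N1.N1=(alive,v0) N1.N2=(alive,v0) N1.N3=(alive,v0) | N3.N0=(alive,v0) N3.N1=(alive,v0) N3.N2=(alive,v0) N3.N3=(alive,v0)
Op 5: gossip N1<->N0 -> N1.N0=(dead,v1) N1.N1=(alive,v0) N1.N2=(alive,v0) N1.N3=(alive,v0) | N0.N0=(dead,v1) N0.N1=(alive,v0) N0.N2=(alive,v0) N0.N3=(alive,v0)
Op 6: gossip N0<->N2 -> N0.N0=(dead,v1) N0.N1=(alive,v0) N0.N2=(alive,v0) N0.N3=(alive,v0) | N2.N0=(dead,v1) N2.N1=(alive,v0) N2.N2=(alive,v0) N2.N3=(alive,v0)
Op 7: N1 marks N3=dead -> (dead,v1)
Op 8: gossip N2<->N3 -> N2.N0=(dead,v1) N2.N1=(alive,v0) N2.N2=(alive,v0) N2.N3=(alive,v0) | N3.N0=(dead,v1) N3.N1=(alive,v0) N3.N2=(alive,v0) N3.N3=(alive,v0)
Op 9: gossip N0<->N3 -> N0.N0=(dead,v1) N0.N1=(alive,v0) N0.N2=(alive,v0) N0.N3=(alive,v0) | N3.N0=(dead,v1) N3.N1=(alive,v0) N3.N2=(alive,v0) N3.N3=(alive,v0)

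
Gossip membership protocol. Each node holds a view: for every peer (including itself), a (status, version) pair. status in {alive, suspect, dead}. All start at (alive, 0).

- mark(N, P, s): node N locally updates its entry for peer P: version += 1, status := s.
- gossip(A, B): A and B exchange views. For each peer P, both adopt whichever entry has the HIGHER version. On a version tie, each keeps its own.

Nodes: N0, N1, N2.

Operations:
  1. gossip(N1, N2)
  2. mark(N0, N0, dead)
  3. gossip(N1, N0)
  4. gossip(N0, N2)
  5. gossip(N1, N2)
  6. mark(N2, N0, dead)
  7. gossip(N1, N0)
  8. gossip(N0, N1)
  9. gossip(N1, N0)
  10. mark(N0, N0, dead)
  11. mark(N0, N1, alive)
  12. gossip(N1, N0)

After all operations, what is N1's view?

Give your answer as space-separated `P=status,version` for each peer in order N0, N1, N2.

Answer: N0=dead,2 N1=alive,1 N2=alive,0

Derivation:
Op 1: gossip N1<->N2 -> N1.N0=(alive,v0) N1.N1=(alive,v0) N1.N2=(alive,v0) | N2.N0=(alive,v0) N2.N1=(alive,v0) N2.N2=(alive,v0)
Op 2: N0 marks N0=dead -> (dead,v1)
Op 3: gossip N1<->N0 -> N1.N0=(dead,v1) N1.N1=(alive,v0) N1.N2=(alive,v0) | N0.N0=(dead,v1) N0.N1=(alive,v0) N0.N2=(alive,v0)
Op 4: gossip N0<->N2 -> N0.N0=(dead,v1) N0.N1=(alive,v0) N0.N2=(alive,v0) | N2.N0=(dead,v1) N2.N1=(alive,v0) N2.N2=(alive,v0)
Op 5: gossip N1<->N2 -> N1.N0=(dead,v1) N1.N1=(alive,v0) N1.N2=(alive,v0) | N2.N0=(dead,v1) N2.N1=(alive,v0) N2.N2=(alive,v0)
Op 6: N2 marks N0=dead -> (dead,v2)
Op 7: gossip N1<->N0 -> N1.N0=(dead,v1) N1.N1=(alive,v0) N1.N2=(alive,v0) | N0.N0=(dead,v1) N0.N1=(alive,v0) N0.N2=(alive,v0)
Op 8: gossip N0<->N1 -> N0.N0=(dead,v1) N0.N1=(alive,v0) N0.N2=(alive,v0) | N1.N0=(dead,v1) N1.N1=(alive,v0) N1.N2=(alive,v0)
Op 9: gossip N1<->N0 -> N1.N0=(dead,v1) N1.N1=(alive,v0) N1.N2=(alive,v0) | N0.N0=(dead,v1) N0.N1=(alive,v0) N0.N2=(alive,v0)
Op 10: N0 marks N0=dead -> (dead,v2)
Op 11: N0 marks N1=alive -> (alive,v1)
Op 12: gossip N1<->N0 -> N1.N0=(dead,v2) N1.N1=(alive,v1) N1.N2=(alive,v0) | N0.N0=(dead,v2) N0.N1=(alive,v1) N0.N2=(alive,v0)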